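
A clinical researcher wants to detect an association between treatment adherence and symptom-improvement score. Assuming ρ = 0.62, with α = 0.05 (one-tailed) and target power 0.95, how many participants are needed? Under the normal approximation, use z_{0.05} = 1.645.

Fisher's z: C = ½·ln((1+r)/(1−r)) = ½·ln(4.2632) = 0.7250.
n = ((z_{α} + z_β)/C)² + 3.
(1.645 + 1.645) / 0.7250 = 3.290 / 0.7250 = 4.538.
n = 4.538² + 3 = 20.59 + 3 = 23.6.
Round up.

n = 24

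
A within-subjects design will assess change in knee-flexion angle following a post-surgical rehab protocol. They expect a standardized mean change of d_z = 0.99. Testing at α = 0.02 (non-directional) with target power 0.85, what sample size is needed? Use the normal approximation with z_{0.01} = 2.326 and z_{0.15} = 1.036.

n = 12 pairs

For a paired (one-sample on differences) test: n = ((z_{α/2} + z_β) / d)².
z_{α/2} + z_β = 2.326 + 1.036 = 3.362.
n = (3.362 / 0.99)² = 3.396² = 11.53.
Round up.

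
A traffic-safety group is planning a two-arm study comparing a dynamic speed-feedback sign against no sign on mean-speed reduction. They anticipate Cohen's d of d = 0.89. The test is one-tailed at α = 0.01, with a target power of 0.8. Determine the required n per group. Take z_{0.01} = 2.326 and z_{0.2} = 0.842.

For two independent groups with equal n: n = 2·((z_{α} + z_β) / d)².
z_{α} + z_β = 2.326 + 0.842 = 3.168.
n = 2 × (3.168 / 0.89)² = 2 × 3.560² = 2 × 12.67 = 25.3.
Round up to the next whole participant.

n = 26 per group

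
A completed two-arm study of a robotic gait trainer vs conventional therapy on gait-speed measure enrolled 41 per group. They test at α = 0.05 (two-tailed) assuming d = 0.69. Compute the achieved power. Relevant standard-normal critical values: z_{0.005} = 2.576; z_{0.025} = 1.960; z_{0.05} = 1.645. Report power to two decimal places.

power ≈ 0.88

For two equal groups, power = Φ(d·√(n/2) − z_{α/2}).
d·√(n/2) = 0.69 × √(41/2) = 0.69 × 4.528 = 3.124.
z_β = 3.124 − 1.960 = 1.164.
Power = Φ(1.164) = 0.878.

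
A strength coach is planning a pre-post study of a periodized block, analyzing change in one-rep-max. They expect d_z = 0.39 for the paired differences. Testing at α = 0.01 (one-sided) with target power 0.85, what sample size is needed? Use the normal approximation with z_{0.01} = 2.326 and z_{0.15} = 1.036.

n = 75 pairs

For a paired (one-sample on differences) test: n = ((z_{α} + z_β) / d)².
z_{α} + z_β = 2.326 + 1.036 = 3.362.
n = (3.362 / 0.39)² = 8.621² = 74.31.
Round up.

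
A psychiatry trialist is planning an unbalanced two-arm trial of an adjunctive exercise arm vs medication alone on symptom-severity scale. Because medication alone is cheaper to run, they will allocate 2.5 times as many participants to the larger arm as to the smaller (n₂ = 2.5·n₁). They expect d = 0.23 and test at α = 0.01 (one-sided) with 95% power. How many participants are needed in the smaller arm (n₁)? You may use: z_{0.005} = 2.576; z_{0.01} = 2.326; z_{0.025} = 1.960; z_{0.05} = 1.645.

n₁ = 418

With allocation ratio k = n₂/n₁ = 2.5, Var(x̄₁−x̄₂) = σ²(1/n₁ + 1/(k·n₁)) = σ²·(k+1)/(k·n₁).
So n₁ = (1 + 1/k)·((z_{α} + z_β)/d)² = 1.400 × (3.971/0.23)².
n₁ = 1.400 × 298.09 = 417.3.
Round up: n₁ = 418, giving n₂ = 2.5 × 418 = 1045.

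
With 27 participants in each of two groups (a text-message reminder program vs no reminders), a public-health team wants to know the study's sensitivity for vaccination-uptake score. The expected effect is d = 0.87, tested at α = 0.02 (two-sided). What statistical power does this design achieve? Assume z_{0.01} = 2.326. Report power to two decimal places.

power ≈ 0.81

For two equal groups, power = Φ(d·√(n/2) − z_{α/2}).
d·√(n/2) = 0.87 × √(27/2) = 0.87 × 3.674 = 3.197.
z_β = 3.197 − 2.326 = 0.871.
Power = Φ(0.871) = 0.808.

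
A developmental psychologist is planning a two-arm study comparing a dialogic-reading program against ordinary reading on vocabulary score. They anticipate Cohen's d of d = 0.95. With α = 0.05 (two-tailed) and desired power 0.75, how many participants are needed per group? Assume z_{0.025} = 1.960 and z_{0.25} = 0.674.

For two independent groups with equal n: n = 2·((z_{α/2} + z_β) / d)².
z_{α/2} + z_β = 1.960 + 0.674 = 2.634.
n = 2 × (2.634 / 0.95)² = 2 × 2.773² = 2 × 7.69 = 15.4.
Round up to the next whole participant.

n = 16 per group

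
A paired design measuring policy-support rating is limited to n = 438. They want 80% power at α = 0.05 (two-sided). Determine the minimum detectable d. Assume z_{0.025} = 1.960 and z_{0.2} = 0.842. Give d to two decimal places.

d_min ≈ 0.13

For a single sample (or paired design) of n = 438: d_min = (z_{α/2} + z_β)/√n.
z-sum = 1.960 + 0.842 = 2.802.
d_min = 2.802 / √438 = 2.802 / 20.928 = 0.134.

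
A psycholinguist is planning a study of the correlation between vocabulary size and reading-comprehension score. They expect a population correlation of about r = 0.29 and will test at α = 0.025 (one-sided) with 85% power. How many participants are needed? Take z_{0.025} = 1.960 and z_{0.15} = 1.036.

Fisher's z: C = ½·ln((1+r)/(1−r)) = ½·ln(1.8169) = 0.2986.
n = ((z_{α} + z_β)/C)² + 3.
(1.960 + 1.036) / 0.2986 = 2.996 / 0.2986 = 10.033.
n = 10.033² + 3 = 100.67 + 3 = 103.7.
Round up.

n = 104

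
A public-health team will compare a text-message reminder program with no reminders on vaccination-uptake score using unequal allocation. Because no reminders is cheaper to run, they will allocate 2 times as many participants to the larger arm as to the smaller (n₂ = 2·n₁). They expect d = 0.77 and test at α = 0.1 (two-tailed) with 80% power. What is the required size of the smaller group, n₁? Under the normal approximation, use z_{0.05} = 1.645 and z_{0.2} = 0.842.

With allocation ratio k = n₂/n₁ = 2, Var(x̄₁−x̄₂) = σ²(1/n₁ + 1/(k·n₁)) = σ²·(k+1)/(k·n₁).
So n₁ = (1 + 1/k)·((z_{α/2} + z_β)/d)² = 1.500 × (2.487/0.77)².
n₁ = 1.500 × 10.43 = 15.6.
Round up: n₁ = 16, giving n₂ = 2 × 16 = 32.

n₁ = 16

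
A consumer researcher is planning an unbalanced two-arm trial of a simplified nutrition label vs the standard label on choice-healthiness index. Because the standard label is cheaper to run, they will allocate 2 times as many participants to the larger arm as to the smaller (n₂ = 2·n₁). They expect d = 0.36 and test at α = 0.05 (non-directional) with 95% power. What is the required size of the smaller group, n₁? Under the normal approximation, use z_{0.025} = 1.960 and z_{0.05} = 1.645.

n₁ = 151

With allocation ratio k = n₂/n₁ = 2, Var(x̄₁−x̄₂) = σ²(1/n₁ + 1/(k·n₁)) = σ²·(k+1)/(k·n₁).
So n₁ = (1 + 1/k)·((z_{α/2} + z_β)/d)² = 1.500 × (3.605/0.36)².
n₁ = 1.500 × 100.28 = 150.4.
Round up: n₁ = 151, giving n₂ = 2 × 151 = 302.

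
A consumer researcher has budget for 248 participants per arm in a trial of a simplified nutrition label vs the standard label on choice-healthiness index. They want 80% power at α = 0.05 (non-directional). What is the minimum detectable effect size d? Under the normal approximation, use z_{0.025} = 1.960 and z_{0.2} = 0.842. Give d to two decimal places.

d_min ≈ 0.25

For two independent groups of n = 248 each: d_min = (z_{α/2} + z_β)·√(2/n).
z-sum = 1.960 + 0.842 = 2.802.
d_min = 2.802 × √(2/248) = 2.802 × 0.0898 = 0.252.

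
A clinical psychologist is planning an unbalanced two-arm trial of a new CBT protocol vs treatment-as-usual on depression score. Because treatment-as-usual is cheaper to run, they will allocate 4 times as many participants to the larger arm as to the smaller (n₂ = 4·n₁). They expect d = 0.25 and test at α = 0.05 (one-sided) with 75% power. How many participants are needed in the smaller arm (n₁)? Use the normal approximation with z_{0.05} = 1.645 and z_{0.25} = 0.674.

With allocation ratio k = n₂/n₁ = 4, Var(x̄₁−x̄₂) = σ²(1/n₁ + 1/(k·n₁)) = σ²·(k+1)/(k·n₁).
So n₁ = (1 + 1/k)·((z_{α} + z_β)/d)² = 1.250 × (2.319/0.25)².
n₁ = 1.250 × 86.04 = 107.6.
Round up: n₁ = 108, giving n₂ = 4 × 108 = 432.

n₁ = 108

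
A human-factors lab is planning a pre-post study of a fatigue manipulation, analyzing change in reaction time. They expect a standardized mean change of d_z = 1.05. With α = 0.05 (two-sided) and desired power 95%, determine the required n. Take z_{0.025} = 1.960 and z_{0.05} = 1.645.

n = 12 pairs

For a paired (one-sample on differences) test: n = ((z_{α/2} + z_β) / d)².
z_{α/2} + z_β = 1.960 + 1.645 = 3.605.
n = (3.605 / 1.05)² = 3.433² = 11.79.
Round up.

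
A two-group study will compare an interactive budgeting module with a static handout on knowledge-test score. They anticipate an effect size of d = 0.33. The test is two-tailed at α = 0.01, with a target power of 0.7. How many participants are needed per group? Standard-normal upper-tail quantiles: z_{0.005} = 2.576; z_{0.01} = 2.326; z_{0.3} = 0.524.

n = 177 per group

For two independent groups with equal n: n = 2·((z_{α/2} + z_β) / d)².
z_{α/2} + z_β = 2.576 + 0.524 = 3.100.
n = 2 × (3.100 / 0.33)² = 2 × 9.394² = 2 × 88.25 = 176.5.
Round up to the next whole participant.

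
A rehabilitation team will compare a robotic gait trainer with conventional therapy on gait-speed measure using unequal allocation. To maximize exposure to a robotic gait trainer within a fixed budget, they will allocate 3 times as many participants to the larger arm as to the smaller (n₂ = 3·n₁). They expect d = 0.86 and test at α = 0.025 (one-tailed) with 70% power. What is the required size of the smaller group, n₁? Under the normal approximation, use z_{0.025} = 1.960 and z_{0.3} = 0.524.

n₁ = 12

With allocation ratio k = n₂/n₁ = 3, Var(x̄₁−x̄₂) = σ²(1/n₁ + 1/(k·n₁)) = σ²·(k+1)/(k·n₁).
So n₁ = (1 + 1/k)·((z_{α} + z_β)/d)² = 1.333 × (2.484/0.86)².
n₁ = 1.333 × 8.34 = 11.1.
Round up: n₁ = 12, giving n₂ = 3 × 12 = 36.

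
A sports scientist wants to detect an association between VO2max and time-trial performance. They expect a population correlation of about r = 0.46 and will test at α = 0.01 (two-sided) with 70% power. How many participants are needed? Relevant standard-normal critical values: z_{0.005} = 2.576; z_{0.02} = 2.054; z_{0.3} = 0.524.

Fisher's z: C = ½·ln((1+r)/(1−r)) = ½·ln(2.7037) = 0.4973.
n = ((z_{α/2} + z_β)/C)² + 3.
(2.576 + 0.524) / 0.4973 = 3.100 / 0.4973 = 6.234.
n = 6.234² + 3 = 38.86 + 3 = 41.9.
Round up.

n = 42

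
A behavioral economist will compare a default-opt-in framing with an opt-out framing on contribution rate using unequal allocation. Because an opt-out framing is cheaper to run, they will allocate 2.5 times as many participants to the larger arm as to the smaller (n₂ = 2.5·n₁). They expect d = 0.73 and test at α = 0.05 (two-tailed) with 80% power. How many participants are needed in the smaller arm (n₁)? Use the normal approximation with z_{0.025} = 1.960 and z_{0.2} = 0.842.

With allocation ratio k = n₂/n₁ = 2.5, Var(x̄₁−x̄₂) = σ²(1/n₁ + 1/(k·n₁)) = σ²·(k+1)/(k·n₁).
So n₁ = (1 + 1/k)·((z_{α/2} + z_β)/d)² = 1.400 × (2.802/0.73)².
n₁ = 1.400 × 14.73 = 20.6.
Round up: n₁ = 21, giving n₂ = ⌈2.5 × 21⌉ = ⌈52.5⌉ = 53.

n₁ = 21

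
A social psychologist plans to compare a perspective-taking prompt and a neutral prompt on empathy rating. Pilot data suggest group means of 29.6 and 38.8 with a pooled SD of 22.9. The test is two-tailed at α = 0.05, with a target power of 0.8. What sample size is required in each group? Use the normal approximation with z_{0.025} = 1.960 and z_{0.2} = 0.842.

Cohen's d = |M₁ − M₂| / SD_pooled = |29.6 − 38.8| / 22.9 = 9.2 / 22.9 = 0.402.
For two independent groups with equal n: n = 2·((z_{α/2} + z_β) / d)².
z_{α/2} + z_β = 1.960 + 0.842 = 2.802.
n = 2 × (2.802 / 0.402)² = 2 × 6.970² = 2 × 48.58 = 97.2.
Round up to the next whole participant.

n = 98 per group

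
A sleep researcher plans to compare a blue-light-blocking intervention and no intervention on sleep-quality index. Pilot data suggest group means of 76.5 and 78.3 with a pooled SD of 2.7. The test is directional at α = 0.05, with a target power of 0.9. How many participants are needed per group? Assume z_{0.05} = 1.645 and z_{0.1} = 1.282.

Cohen's d = |M₁ − M₂| / SD_pooled = |76.5 − 78.3| / 2.7 = 1.8 / 2.7 = 0.667.
For two independent groups with equal n: n = 2·((z_{α} + z_β) / d)².
z_{α} + z_β = 1.645 + 1.282 = 2.927.
n = 2 × (2.927 / 0.667)² = 2 × 4.388² = 2 × 19.26 = 38.5.
Round up to the next whole participant.

n = 39 per group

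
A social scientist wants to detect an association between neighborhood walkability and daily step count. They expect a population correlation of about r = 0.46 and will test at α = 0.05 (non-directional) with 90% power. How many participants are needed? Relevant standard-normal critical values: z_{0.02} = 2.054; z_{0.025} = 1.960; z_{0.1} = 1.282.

Fisher's z: C = ½·ln((1+r)/(1−r)) = ½·ln(2.7037) = 0.4973.
n = ((z_{α/2} + z_β)/C)² + 3.
(1.960 + 1.282) / 0.4973 = 3.242 / 0.4973 = 6.519.
n = 6.519² + 3 = 42.50 + 3 = 45.5.
Round up.

n = 46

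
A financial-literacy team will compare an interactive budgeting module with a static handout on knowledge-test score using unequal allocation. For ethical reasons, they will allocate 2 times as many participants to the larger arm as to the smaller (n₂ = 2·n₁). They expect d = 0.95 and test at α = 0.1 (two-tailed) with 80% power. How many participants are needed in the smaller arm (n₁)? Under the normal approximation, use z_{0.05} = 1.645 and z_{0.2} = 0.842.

n₁ = 11

With allocation ratio k = n₂/n₁ = 2, Var(x̄₁−x̄₂) = σ²(1/n₁ + 1/(k·n₁)) = σ²·(k+1)/(k·n₁).
So n₁ = (1 + 1/k)·((z_{α/2} + z_β)/d)² = 1.500 × (2.487/0.95)².
n₁ = 1.500 × 6.85 = 10.3.
Round up: n₁ = 11, giving n₂ = 2 × 11 = 22.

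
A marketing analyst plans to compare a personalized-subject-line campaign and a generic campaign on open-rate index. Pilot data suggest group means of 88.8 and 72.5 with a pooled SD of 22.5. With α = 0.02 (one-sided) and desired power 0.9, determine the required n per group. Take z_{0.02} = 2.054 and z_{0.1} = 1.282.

n = 43 per group

Cohen's d = |M₁ − M₂| / SD_pooled = |88.8 − 72.5| / 22.5 = 16.3 / 22.5 = 0.724.
For two independent groups with equal n: n = 2·((z_{α} + z_β) / d)².
z_{α} + z_β = 2.054 + 1.282 = 3.336.
n = 2 × (3.336 / 0.724)² = 2 × 4.608² = 2 × 21.23 = 42.5.
Round up to the next whole participant.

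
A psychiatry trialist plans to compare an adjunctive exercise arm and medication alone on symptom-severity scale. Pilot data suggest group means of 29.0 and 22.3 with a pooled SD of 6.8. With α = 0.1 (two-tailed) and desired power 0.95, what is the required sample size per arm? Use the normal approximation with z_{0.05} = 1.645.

Cohen's d = |M₁ − M₂| / SD_pooled = |29.0 − 22.3| / 6.8 = 6.7 / 6.8 = 0.985.
For two independent groups with equal n: n = 2·((z_{α/2} + z_β) / d)².
z_{α/2} + z_β = 1.645 + 1.645 = 3.290.
n = 2 × (3.290 / 0.985)² = 2 × 3.340² = 2 × 11.16 = 22.3.
Round up to the next whole participant.

n = 23 per group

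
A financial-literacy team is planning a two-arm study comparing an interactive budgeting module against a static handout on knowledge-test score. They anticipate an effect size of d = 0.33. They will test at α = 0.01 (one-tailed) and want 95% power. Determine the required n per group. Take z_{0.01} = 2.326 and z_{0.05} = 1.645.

n = 290 per group

For two independent groups with equal n: n = 2·((z_{α} + z_β) / d)².
z_{α} + z_β = 2.326 + 1.645 = 3.971.
n = 2 × (3.971 / 0.33)² = 2 × 12.033² = 2 × 144.80 = 289.6.
Round up to the next whole participant.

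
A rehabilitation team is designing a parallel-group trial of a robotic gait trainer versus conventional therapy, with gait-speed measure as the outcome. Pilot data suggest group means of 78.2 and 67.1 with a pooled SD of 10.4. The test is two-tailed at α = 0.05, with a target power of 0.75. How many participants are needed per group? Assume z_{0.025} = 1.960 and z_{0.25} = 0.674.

Cohen's d = |M₁ − M₂| / SD_pooled = |78.2 − 67.1| / 10.4 = 11.1 / 10.4 = 1.067.
For two independent groups with equal n: n = 2·((z_{α/2} + z_β) / d)².
z_{α/2} + z_β = 1.960 + 0.674 = 2.634.
n = 2 × (2.634 / 1.067)² = 2 × 2.469² = 2 × 6.09 = 12.2.
Round up to the next whole participant.

n = 13 per group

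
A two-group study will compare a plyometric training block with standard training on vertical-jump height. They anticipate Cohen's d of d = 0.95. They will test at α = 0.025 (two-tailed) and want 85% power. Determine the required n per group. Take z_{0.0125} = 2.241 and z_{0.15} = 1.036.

For two independent groups with equal n: n = 2·((z_{α/2} + z_β) / d)².
z_{α/2} + z_β = 2.241 + 1.036 = 3.277.
n = 2 × (3.277 / 0.95)² = 2 × 3.449² = 2 × 11.90 = 23.8.
Round up to the next whole participant.

n = 24 per group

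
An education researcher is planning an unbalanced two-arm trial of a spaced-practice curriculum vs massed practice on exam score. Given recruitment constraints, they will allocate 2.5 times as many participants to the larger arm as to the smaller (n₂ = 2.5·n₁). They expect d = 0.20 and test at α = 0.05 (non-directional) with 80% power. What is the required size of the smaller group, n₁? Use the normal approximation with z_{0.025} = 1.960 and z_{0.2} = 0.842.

n₁ = 275

With allocation ratio k = n₂/n₁ = 2.5, Var(x̄₁−x̄₂) = σ²(1/n₁ + 1/(k·n₁)) = σ²·(k+1)/(k·n₁).
So n₁ = (1 + 1/k)·((z_{α/2} + z_β)/d)² = 1.400 × (2.802/0.20)².
n₁ = 1.400 × 196.28 = 274.8.
Round up: n₁ = 275, giving n₂ = ⌈2.5 × 275⌉ = ⌈687.5⌉ = 688.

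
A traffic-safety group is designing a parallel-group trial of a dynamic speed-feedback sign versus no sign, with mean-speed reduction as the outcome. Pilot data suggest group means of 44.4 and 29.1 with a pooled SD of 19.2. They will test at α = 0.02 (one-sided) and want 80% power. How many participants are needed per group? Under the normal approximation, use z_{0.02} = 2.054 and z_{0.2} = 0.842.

n = 27 per group

Cohen's d = |M₁ − M₂| / SD_pooled = |44.4 − 29.1| / 19.2 = 15.3 / 19.2 = 0.797.
For two independent groups with equal n: n = 2·((z_{α} + z_β) / d)².
z_{α} + z_β = 2.054 + 0.842 = 2.896.
n = 2 × (2.896 / 0.797)² = 2 × 3.634² = 2 × 13.20 = 26.4.
Round up to the next whole participant.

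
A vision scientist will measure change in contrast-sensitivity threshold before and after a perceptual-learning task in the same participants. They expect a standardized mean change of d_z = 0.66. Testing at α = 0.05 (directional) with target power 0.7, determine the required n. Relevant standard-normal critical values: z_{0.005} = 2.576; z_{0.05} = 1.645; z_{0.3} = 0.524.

For a paired (one-sample on differences) test: n = ((z_{α} + z_β) / d)².
z_{α} + z_β = 1.645 + 0.524 = 2.169.
n = (2.169 / 0.66)² = 3.286² = 10.80.
Round up.

n = 11 pairs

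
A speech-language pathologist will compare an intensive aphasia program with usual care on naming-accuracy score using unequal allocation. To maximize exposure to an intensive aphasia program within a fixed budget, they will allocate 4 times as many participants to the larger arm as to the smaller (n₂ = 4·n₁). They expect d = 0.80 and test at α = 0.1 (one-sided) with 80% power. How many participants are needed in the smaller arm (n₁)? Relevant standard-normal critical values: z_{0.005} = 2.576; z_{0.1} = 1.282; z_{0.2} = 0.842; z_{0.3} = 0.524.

n₁ = 9

With allocation ratio k = n₂/n₁ = 4, Var(x̄₁−x̄₂) = σ²(1/n₁ + 1/(k·n₁)) = σ²·(k+1)/(k·n₁).
So n₁ = (1 + 1/k)·((z_{α} + z_β)/d)² = 1.250 × (2.124/0.80)².
n₁ = 1.250 × 7.05 = 8.8.
Round up: n₁ = 9, giving n₂ = 4 × 9 = 36.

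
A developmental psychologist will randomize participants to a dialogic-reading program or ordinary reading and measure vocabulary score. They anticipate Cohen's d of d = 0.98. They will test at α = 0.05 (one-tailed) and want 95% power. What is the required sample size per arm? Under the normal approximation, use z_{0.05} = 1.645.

For two independent groups with equal n: n = 2·((z_{α} + z_β) / d)².
z_{α} + z_β = 1.645 + 1.645 = 3.290.
n = 2 × (3.290 / 0.98)² = 2 × 3.357² = 2 × 11.27 = 22.5.
Round up to the next whole participant.

n = 23 per group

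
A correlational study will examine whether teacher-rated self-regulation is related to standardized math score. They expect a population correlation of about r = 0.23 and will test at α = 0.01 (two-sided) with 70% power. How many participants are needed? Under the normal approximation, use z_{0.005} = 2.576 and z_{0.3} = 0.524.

Fisher's z: C = ½·ln((1+r)/(1−r)) = ½·ln(1.5974) = 0.2342.
n = ((z_{α/2} + z_β)/C)² + 3.
(2.576 + 0.524) / 0.2342 = 3.100 / 0.2342 = 13.237.
n = 13.237² + 3 = 175.21 + 3 = 178.2.
Round up.

n = 179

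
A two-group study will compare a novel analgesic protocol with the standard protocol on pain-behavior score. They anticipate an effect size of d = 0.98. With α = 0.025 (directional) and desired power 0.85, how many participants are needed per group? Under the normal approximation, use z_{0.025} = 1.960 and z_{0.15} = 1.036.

For two independent groups with equal n: n = 2·((z_{α} + z_β) / d)².
z_{α} + z_β = 1.960 + 1.036 = 2.996.
n = 2 × (2.996 / 0.98)² = 2 × 3.057² = 2 × 9.35 = 18.7.
Round up to the next whole participant.

n = 19 per group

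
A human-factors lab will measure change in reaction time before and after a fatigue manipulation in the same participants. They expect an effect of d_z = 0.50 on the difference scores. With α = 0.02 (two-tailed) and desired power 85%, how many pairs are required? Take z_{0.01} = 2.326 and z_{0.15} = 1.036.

n = 46 pairs

For a paired (one-sample on differences) test: n = ((z_{α/2} + z_β) / d)².
z_{α/2} + z_β = 2.326 + 1.036 = 3.362.
n = (3.362 / 0.50)² = 6.724² = 45.21.
Round up.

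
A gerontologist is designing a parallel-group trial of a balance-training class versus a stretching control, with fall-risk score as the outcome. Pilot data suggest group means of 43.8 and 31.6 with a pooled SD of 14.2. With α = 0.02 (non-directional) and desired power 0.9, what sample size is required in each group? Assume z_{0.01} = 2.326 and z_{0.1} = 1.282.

Cohen's d = |M₁ − M₂| / SD_pooled = |43.8 − 31.6| / 14.2 = 12.2 / 14.2 = 0.859.
For two independent groups with equal n: n = 2·((z_{α/2} + z_β) / d)².
z_{α/2} + z_β = 2.326 + 1.282 = 3.608.
n = 2 × (3.608 / 0.859)² = 2 × 4.200² = 2 × 17.64 = 35.3.
Round up to the next whole participant.

n = 36 per group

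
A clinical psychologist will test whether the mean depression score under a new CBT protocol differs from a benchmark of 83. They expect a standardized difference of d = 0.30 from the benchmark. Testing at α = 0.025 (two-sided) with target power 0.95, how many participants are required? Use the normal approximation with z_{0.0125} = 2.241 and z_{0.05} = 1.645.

n = 168

For a one-sample test: n = ((z_{α/2} + z_β) / d)².
z_{α/2} + z_β = 2.241 + 1.645 = 3.886.
n = (3.886 / 0.30)² = 12.953² = 167.79.
Round up.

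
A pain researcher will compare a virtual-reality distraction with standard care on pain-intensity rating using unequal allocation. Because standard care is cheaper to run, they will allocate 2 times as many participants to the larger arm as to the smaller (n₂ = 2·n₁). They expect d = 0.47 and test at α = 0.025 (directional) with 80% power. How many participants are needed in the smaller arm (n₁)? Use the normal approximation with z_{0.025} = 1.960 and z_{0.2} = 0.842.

n₁ = 54

With allocation ratio k = n₂/n₁ = 2, Var(x̄₁−x̄₂) = σ²(1/n₁ + 1/(k·n₁)) = σ²·(k+1)/(k·n₁).
So n₁ = (1 + 1/k)·((z_{α} + z_β)/d)² = 1.500 × (2.802/0.47)².
n₁ = 1.500 × 35.54 = 53.3.
Round up: n₁ = 54, giving n₂ = 2 × 54 = 108.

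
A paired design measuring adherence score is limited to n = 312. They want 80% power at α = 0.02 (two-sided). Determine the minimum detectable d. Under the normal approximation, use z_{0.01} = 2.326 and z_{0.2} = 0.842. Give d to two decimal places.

For a single sample (or paired design) of n = 312: d_min = (z_{α/2} + z_β)/√n.
z-sum = 2.326 + 0.842 = 3.168.
d_min = 3.168 / √312 = 3.168 / 17.664 = 0.179.

d_min ≈ 0.18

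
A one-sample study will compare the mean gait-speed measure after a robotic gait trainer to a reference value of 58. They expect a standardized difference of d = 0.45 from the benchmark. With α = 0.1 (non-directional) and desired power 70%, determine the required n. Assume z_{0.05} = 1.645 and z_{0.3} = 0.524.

n = 24

For a one-sample test: n = ((z_{α/2} + z_β) / d)².
z_{α/2} + z_β = 1.645 + 0.524 = 2.169.
n = (2.169 / 0.45)² = 4.820² = 23.23.
Round up.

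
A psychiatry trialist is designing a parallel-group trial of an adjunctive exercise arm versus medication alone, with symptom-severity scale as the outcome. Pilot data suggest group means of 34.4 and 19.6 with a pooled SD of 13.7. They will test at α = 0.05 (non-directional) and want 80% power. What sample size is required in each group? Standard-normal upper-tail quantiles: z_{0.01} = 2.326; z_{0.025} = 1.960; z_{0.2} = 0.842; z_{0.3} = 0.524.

n = 14 per group

Cohen's d = |M₁ − M₂| / SD_pooled = |34.4 − 19.6| / 13.7 = 14.8 / 13.7 = 1.080.
For two independent groups with equal n: n = 2·((z_{α/2} + z_β) / d)².
z_{α/2} + z_β = 1.960 + 0.842 = 2.802.
n = 2 × (2.802 / 1.080)² = 2 × 2.594² = 2 × 6.73 = 13.5.
Round up to the next whole participant.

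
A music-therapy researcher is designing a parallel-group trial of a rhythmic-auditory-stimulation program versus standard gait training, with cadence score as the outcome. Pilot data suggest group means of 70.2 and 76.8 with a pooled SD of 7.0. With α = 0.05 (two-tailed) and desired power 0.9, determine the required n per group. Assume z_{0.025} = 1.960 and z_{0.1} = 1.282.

Cohen's d = |M₁ − M₂| / SD_pooled = |70.2 − 76.8| / 7.0 = 6.6 / 7.0 = 0.943.
For two independent groups with equal n: n = 2·((z_{α/2} + z_β) / d)².
z_{α/2} + z_β = 1.960 + 1.282 = 3.242.
n = 2 × (3.242 / 0.943)² = 2 × 3.438² = 2 × 11.82 = 23.6.
Round up to the next whole participant.

n = 24 per group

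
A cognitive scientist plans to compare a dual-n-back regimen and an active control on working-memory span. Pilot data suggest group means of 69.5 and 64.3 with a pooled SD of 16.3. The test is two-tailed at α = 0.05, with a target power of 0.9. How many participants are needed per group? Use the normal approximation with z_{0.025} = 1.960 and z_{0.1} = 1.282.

Cohen's d = |M₁ − M₂| / SD_pooled = |69.5 − 64.3| / 16.3 = 5.2 / 16.3 = 0.319.
For two independent groups with equal n: n = 2·((z_{α/2} + z_β) / d)².
z_{α/2} + z_β = 1.960 + 1.282 = 3.242.
n = 2 × (3.242 / 0.319)² = 2 × 10.163² = 2 × 103.29 = 206.6.
Round up to the next whole participant.

n = 207 per group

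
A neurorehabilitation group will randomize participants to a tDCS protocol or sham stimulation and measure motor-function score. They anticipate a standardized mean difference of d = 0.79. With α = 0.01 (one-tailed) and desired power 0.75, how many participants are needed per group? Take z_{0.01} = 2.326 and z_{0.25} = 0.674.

n = 29 per group

For two independent groups with equal n: n = 2·((z_{α} + z_β) / d)².
z_{α} + z_β = 2.326 + 0.674 = 3.000.
n = 2 × (3.000 / 0.79)² = 2 × 3.797² = 2 × 14.42 = 28.8.
Round up to the next whole participant.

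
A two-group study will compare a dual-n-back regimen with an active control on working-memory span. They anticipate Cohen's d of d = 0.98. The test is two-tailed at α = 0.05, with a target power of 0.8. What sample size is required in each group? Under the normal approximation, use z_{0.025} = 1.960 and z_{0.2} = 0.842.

For two independent groups with equal n: n = 2·((z_{α/2} + z_β) / d)².
z_{α/2} + z_β = 1.960 + 0.842 = 2.802.
n = 2 × (2.802 / 0.98)² = 2 × 2.859² = 2 × 8.17 = 16.3.
Round up to the next whole participant.

n = 17 per group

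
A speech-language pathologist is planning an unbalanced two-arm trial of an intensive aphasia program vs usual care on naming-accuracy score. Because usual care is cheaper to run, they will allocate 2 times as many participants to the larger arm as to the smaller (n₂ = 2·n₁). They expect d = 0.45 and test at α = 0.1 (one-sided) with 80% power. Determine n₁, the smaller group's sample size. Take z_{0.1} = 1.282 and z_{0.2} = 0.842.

With allocation ratio k = n₂/n₁ = 2, Var(x̄₁−x̄₂) = σ²(1/n₁ + 1/(k·n₁)) = σ²·(k+1)/(k·n₁).
So n₁ = (1 + 1/k)·((z_{α} + z_β)/d)² = 1.500 × (2.124/0.45)².
n₁ = 1.500 × 22.28 = 33.4.
Round up: n₁ = 34, giving n₂ = 2 × 34 = 68.

n₁ = 34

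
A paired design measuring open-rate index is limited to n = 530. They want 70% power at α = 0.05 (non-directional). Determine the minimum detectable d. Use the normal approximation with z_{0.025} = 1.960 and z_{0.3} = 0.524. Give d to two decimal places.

d_min ≈ 0.11

For a single sample (or paired design) of n = 530: d_min = (z_{α/2} + z_β)/√n.
z-sum = 1.960 + 0.524 = 2.484.
d_min = 2.484 / √530 = 2.484 / 23.022 = 0.108.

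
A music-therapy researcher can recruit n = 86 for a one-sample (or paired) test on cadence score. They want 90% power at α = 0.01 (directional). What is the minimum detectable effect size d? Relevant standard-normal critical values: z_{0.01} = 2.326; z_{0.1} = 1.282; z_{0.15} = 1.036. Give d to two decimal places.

For a single sample (or paired design) of n = 86: d_min = (z_{α} + z_β)/√n.
z-sum = 2.326 + 1.282 = 3.608.
d_min = 3.608 / √86 = 3.608 / 9.274 = 0.389.

d_min ≈ 0.39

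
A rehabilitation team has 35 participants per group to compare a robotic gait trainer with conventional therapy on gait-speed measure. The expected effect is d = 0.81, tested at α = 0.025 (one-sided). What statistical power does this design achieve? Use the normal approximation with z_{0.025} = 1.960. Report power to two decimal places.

power ≈ 0.92

For two equal groups, power = Φ(d·√(n/2) − z_{α}).
d·√(n/2) = 0.81 × √(35/2) = 0.81 × 4.183 = 3.388.
z_β = 3.388 − 1.960 = 1.428.
Power = Φ(1.428) = 0.923.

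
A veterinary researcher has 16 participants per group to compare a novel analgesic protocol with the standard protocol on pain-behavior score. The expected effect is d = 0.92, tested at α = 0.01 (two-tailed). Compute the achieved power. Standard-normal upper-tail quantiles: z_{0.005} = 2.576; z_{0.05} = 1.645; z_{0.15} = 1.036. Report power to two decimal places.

power ≈ 0.51

For two equal groups, power = Φ(d·√(n/2) − z_{α/2}).
d·√(n/2) = 0.92 × √(16/2) = 0.92 × 2.828 = 2.602.
z_β = 2.602 − 2.576 = 0.026.
Power = Φ(0.026) = 0.510.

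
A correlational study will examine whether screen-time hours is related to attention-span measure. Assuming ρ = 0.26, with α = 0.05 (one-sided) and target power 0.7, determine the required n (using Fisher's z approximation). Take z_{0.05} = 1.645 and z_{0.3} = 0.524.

n = 70

Fisher's z: C = ½·ln((1+r)/(1−r)) = ½·ln(1.7027) = 0.2661.
n = ((z_{α} + z_β)/C)² + 3.
(1.645 + 0.524) / 0.2661 = 2.169 / 0.2661 = 8.151.
n = 8.151² + 3 = 66.44 + 3 = 69.4.
Round up.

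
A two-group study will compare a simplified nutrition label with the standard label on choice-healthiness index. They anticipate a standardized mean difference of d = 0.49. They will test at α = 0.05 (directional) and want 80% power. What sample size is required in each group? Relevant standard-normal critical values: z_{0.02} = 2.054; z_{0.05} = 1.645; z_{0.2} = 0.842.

n = 52 per group

For two independent groups with equal n: n = 2·((z_{α} + z_β) / d)².
z_{α} + z_β = 1.645 + 0.842 = 2.487.
n = 2 × (2.487 / 0.49)² = 2 × 5.076² = 2 × 25.76 = 51.5.
Round up to the next whole participant.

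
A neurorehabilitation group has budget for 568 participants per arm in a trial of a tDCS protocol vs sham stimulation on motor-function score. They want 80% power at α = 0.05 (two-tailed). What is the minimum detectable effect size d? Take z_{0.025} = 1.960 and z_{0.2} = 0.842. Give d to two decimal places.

d_min ≈ 0.17

For two independent groups of n = 568 each: d_min = (z_{α/2} + z_β)·√(2/n).
z-sum = 1.960 + 0.842 = 2.802.
d_min = 2.802 × √(2/568) = 2.802 × 0.0593 = 0.166.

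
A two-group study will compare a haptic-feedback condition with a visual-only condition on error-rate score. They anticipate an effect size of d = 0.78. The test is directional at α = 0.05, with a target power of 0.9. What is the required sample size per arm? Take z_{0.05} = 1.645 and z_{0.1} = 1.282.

For two independent groups with equal n: n = 2·((z_{α} + z_β) / d)².
z_{α} + z_β = 1.645 + 1.282 = 2.927.
n = 2 × (2.927 / 0.78)² = 2 × 3.753² = 2 × 14.08 = 28.2.
Round up to the next whole participant.

n = 29 per group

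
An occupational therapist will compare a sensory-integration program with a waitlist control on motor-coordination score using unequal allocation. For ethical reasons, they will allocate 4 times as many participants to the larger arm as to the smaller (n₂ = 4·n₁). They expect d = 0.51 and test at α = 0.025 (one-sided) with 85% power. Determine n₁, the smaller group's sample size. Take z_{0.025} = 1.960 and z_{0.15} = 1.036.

With allocation ratio k = n₂/n₁ = 4, Var(x̄₁−x̄₂) = σ²(1/n₁ + 1/(k·n₁)) = σ²·(k+1)/(k·n₁).
So n₁ = (1 + 1/k)·((z_{α} + z_β)/d)² = 1.250 × (2.996/0.51)².
n₁ = 1.250 × 34.51 = 43.1.
Round up: n₁ = 44, giving n₂ = 4 × 44 = 176.

n₁ = 44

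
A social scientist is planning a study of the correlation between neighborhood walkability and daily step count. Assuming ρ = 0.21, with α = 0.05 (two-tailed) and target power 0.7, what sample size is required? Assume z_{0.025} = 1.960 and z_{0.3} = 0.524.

n = 139

Fisher's z: C = ½·ln((1+r)/(1−r)) = ½·ln(1.5316) = 0.2132.
n = ((z_{α/2} + z_β)/C)² + 3.
(1.960 + 0.524) / 0.2132 = 2.484 / 0.2132 = 11.651.
n = 11.651² + 3 = 135.75 + 3 = 138.7.
Round up.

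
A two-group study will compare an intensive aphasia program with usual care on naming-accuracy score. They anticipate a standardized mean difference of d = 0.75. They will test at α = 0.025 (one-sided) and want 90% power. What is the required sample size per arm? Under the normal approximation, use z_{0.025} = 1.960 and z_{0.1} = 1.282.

For two independent groups with equal n: n = 2·((z_{α} + z_β) / d)².
z_{α} + z_β = 1.960 + 1.282 = 3.242.
n = 2 × (3.242 / 0.75)² = 2 × 4.323² = 2 × 18.69 = 37.4.
Round up to the next whole participant.

n = 38 per group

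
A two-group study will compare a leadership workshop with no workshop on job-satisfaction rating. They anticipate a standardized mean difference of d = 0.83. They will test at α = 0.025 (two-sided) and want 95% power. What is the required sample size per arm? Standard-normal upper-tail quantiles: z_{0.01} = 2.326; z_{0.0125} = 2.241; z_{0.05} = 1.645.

For two independent groups with equal n: n = 2·((z_{α/2} + z_β) / d)².
z_{α/2} + z_β = 2.241 + 1.645 = 3.886.
n = 2 × (3.886 / 0.83)² = 2 × 4.682² = 2 × 21.92 = 43.8.
Round up to the next whole participant.

n = 44 per group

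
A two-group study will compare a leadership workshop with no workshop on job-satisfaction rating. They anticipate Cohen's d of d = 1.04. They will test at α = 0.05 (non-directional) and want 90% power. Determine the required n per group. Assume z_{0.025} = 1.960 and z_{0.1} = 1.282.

For two independent groups with equal n: n = 2·((z_{α/2} + z_β) / d)².
z_{α/2} + z_β = 1.960 + 1.282 = 3.242.
n = 2 × (3.242 / 1.04)² = 2 × 3.117² = 2 × 9.72 = 19.4.
Round up to the next whole participant.

n = 20 per group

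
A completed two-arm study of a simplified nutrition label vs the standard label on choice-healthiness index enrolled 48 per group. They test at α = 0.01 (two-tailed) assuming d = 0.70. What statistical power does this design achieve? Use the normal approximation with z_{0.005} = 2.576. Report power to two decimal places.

power ≈ 0.80

For two equal groups, power = Φ(d·√(n/2) − z_{α/2}).
d·√(n/2) = 0.70 × √(48/2) = 0.70 × 4.899 = 3.429.
z_β = 3.429 − 2.576 = 0.853.
Power = Φ(0.853) = 0.803.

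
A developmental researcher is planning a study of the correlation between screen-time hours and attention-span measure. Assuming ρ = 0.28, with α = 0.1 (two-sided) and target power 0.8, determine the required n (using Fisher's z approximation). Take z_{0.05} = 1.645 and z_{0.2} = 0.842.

Fisher's z: C = ½·ln((1+r)/(1−r)) = ½·ln(1.7778) = 0.2877.
n = ((z_{α/2} + z_β)/C)² + 3.
(1.645 + 0.842) / 0.2877 = 2.487 / 0.2877 = 8.644.
n = 8.644² + 3 = 74.73 + 3 = 77.7.
Round up.

n = 78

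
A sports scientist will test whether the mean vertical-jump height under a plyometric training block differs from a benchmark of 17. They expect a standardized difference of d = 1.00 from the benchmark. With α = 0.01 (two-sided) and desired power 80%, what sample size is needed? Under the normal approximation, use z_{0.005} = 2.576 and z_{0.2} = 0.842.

n = 12

For a one-sample test: n = ((z_{α/2} + z_β) / d)².
z_{α/2} + z_β = 2.576 + 0.842 = 3.418.
n = (3.418 / 1.00)² = 3.418² = 11.68.
Round up.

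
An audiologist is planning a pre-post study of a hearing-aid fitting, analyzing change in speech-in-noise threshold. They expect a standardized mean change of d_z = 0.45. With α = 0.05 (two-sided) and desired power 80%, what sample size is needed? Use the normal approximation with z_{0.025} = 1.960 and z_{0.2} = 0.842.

n = 39 pairs

For a paired (one-sample on differences) test: n = ((z_{α/2} + z_β) / d)².
z_{α/2} + z_β = 1.960 + 0.842 = 2.802.
n = (2.802 / 0.45)² = 6.227² = 38.77.
Round up.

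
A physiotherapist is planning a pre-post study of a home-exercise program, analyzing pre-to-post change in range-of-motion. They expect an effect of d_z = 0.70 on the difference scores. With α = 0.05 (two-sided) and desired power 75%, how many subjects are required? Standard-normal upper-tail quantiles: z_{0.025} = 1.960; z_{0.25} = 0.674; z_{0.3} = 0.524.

n = 15 pairs

For a paired (one-sample on differences) test: n = ((z_{α/2} + z_β) / d)².
z_{α/2} + z_β = 1.960 + 0.674 = 2.634.
n = (2.634 / 0.70)² = 3.763² = 14.16.
Round up.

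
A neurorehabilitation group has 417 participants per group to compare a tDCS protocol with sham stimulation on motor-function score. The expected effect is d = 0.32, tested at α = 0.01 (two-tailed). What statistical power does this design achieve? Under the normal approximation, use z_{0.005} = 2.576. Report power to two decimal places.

power ≈ 0.98

For two equal groups, power = Φ(d·√(n/2) − z_{α/2}).
d·√(n/2) = 0.32 × √(417/2) = 0.32 × 14.440 = 4.621.
z_β = 4.621 − 2.576 = 2.045.
Power = Φ(2.045) = 0.980.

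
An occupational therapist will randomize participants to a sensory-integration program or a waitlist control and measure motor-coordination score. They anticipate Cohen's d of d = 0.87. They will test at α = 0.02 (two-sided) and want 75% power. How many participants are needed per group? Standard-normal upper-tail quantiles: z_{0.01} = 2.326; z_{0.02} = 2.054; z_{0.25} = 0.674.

n = 24 per group

For two independent groups with equal n: n = 2·((z_{α/2} + z_β) / d)².
z_{α/2} + z_β = 2.326 + 0.674 = 3.000.
n = 2 × (3.000 / 0.87)² = 2 × 3.448² = 2 × 11.89 = 23.8.
Round up to the next whole participant.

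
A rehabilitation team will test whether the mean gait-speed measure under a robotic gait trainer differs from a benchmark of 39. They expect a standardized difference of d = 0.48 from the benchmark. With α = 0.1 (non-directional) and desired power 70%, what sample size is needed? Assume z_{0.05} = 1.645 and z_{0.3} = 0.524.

n = 21

For a one-sample test: n = ((z_{α/2} + z_β) / d)².
z_{α/2} + z_β = 1.645 + 0.524 = 2.169.
n = (2.169 / 0.48)² = 4.519² = 20.42.
Round up.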